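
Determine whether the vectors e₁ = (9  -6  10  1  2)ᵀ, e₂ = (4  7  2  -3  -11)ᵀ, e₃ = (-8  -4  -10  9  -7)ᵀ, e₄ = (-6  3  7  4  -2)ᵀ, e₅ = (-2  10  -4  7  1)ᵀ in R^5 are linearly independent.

Place the vectors as rows of a 5×5 matrix and reduce to echelon form.
The reduction yields 5 nonzero rows, so the rank is 5.
Since rank = 5 (the number of vectors), the set is linearly independent.

linearly independent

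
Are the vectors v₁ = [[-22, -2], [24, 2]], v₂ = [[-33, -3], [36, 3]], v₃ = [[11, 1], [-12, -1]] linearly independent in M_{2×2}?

Write each element as a coordinate vector in ℝ⁴ using {E₁₁, E₁₂, E₂₁, E₂₂}.
Place the vectors as rows of a 3×4 matrix and reduce to echelon form.
The reduction yields 1 nonzero row, so the rank is 1.
Since rank 1 < 3, the set is linearly dependent.
Indeed 3v₁ - 2v₂ = 0.

linearly dependent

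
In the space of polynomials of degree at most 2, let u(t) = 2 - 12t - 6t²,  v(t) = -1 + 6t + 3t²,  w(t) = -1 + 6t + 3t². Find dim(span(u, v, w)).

dim = 1

Use coordinates relative to {1, t, t²}.
Form the matrix with u, v, w as columns and reduce.
The echelon form has 1 nonzero row, so the rank is 1.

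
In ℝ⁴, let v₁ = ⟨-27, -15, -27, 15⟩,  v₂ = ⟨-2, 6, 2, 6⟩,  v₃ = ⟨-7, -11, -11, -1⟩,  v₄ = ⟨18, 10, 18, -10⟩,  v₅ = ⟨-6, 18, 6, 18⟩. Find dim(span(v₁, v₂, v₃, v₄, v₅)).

Form the matrix with v₁, v₂, v₃, v₄, v₅ as columns and reduce.
Exactly 2 pivots survive; hence the rank is 2.
(With 5 elements in a 4-dimensional space the rank is at most 4.)

dim = 2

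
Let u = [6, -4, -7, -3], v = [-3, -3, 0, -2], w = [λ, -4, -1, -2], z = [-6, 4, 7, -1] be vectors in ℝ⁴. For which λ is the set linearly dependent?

Dependence holds iff the 4×4 matrix [u v w z] is singular.
Expanding, det = 84*λ + 216.
Solving 84*λ + 216 = 0 yields λ = -18/7.

λ = -18/7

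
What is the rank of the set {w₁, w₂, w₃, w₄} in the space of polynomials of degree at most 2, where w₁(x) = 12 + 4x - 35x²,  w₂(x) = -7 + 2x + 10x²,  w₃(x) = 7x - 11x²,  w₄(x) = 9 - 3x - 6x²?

Pass to coordinate vectors with respect to the basis {1, x, x²}.
Row-reduce the 4×3 matrix with these as rows.
Exactly 3 pivots survive; hence the rank is 3.
(With 4 elements in a 3-dimensional space the rank is at most 3.)

3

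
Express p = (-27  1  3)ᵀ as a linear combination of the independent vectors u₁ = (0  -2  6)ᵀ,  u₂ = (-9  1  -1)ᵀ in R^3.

p = u₁ + 3u₂

Solve the system with u₁, u₂ as columns and p as the right-hand side.
The system has the unique solution (a₁, a₂) = (1, 3).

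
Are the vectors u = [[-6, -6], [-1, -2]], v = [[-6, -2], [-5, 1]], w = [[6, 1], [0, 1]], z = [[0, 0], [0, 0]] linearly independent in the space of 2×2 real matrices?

linearly dependent

Take coordinates with respect to the standard basis {E₁₁, E₁₂, E₂₁, E₂₂}.
One of the vectors is the zero vector, so the set is linearly dependent.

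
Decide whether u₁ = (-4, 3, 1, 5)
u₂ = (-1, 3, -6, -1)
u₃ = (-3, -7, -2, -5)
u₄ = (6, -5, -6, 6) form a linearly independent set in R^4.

linearly independent

Row-reduce the matrix whose columns are u₁, u₂, u₃, u₄.
The reduction yields 4 nonzero rows, so the rank is 4.
Since rank = 4 (the number of vectors), the set is linearly independent.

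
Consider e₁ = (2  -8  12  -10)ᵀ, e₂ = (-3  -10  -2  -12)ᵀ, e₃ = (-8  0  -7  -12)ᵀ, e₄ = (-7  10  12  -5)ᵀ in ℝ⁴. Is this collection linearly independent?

Form the 4×4 matrix with these as columns; its determinant is -8940.
A nonzero determinant means the columns are linearly independent.

linearly independent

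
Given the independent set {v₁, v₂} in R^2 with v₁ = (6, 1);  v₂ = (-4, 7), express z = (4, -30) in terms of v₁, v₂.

Solve the system with v₁, v₂ as columns and z as the right-hand side.
Back-substitution yields (c₁, c₂) = (-2, -4).

z = -2v₁ - 4v₂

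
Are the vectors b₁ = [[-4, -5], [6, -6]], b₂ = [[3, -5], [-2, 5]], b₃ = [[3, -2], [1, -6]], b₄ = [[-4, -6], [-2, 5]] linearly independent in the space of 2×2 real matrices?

Take coordinates with respect to the standard basis {E₁₁, E₁₂, E₂₁, E₂₂}.
The matrix [b₁|b₂|b₃|b₄] has determinant -1663.
A nonzero determinant means the columns are linearly independent.

linearly independent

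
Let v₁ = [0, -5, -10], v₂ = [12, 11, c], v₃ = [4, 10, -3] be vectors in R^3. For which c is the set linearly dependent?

c = -47

Dependence holds iff the 3×3 matrix [v₁ v₂ v₃] is singular.
Expanding, det = -20*c - 940.
Solving -20*c - 940 = 0 yields c = -47.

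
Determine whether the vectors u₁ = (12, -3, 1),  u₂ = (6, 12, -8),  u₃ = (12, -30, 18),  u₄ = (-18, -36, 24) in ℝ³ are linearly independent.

There are 4 vectors in a 3-dimensional space, so they cannot be linearly independent.

linearly dependent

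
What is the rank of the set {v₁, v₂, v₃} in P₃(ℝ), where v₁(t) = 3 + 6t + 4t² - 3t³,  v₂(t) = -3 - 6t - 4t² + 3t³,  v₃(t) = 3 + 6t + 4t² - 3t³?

1

Pass to coordinate vectors with respect to the basis {1, t, …, t³}.
Put the 4×3 matrix [v₁|v₂|v₃] into echelon form.
The echelon form has 1 nonzero row, so the rank is 1.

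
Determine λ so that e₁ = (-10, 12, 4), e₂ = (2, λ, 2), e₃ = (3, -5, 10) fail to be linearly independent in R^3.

Place the vectors as rows of a 3×3 matrix; dependence ⇔ determinant zero.
Cofactor expansion gives det = -112*λ - 308.
Solving -112*λ - 308 = 0 yields λ = -11/4.

λ = -11/4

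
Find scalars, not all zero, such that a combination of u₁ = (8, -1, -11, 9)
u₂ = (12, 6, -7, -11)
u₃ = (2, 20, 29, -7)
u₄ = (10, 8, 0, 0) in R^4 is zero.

2u₁ + u₂ + u₃ - 3u₄ = 0

Write the vectors as columns of a matrix and find a nonzero vector in its null space.
One solution (up to scaling) is (2, 1, 1, -3).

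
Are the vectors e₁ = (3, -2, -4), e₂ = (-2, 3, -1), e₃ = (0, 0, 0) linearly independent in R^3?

One of the vectors is the zero vector, so the set is linearly dependent.

linearly dependent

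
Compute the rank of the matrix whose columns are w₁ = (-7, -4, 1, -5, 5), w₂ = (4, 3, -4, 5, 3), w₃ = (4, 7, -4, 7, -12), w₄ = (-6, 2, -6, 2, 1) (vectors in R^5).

Put the 5×4 matrix [w₁|w₂|w₃|w₄] into echelon form.
Reduction leaves 3 leading entries, giving rank 3.

3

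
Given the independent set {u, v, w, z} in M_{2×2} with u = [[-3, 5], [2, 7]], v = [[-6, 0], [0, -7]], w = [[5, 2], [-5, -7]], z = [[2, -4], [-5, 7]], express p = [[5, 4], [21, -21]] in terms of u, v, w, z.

p = -2u - 2v - w - 4z

Work in coordinates with respect to the standard basis {E₁₁, E₁₂, E₂₁, E₂₂}.
Since u, v, w, z are independent, the coefficients expressing p are uniquely determined by a linear system.
The system has the unique solution (α₁, …, α₄) = (-2, -2, -1, -4).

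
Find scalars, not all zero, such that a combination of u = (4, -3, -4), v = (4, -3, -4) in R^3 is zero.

u - v = 0

Write the vectors as columns of a matrix and find a nonzero vector in its null space.
The free variable yields coefficients (1, -1) (any nonzero multiple also works).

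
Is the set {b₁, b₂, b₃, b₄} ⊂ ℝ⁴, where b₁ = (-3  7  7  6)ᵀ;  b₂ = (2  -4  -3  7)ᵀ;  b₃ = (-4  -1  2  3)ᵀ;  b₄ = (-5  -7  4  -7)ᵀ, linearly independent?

linearly independent

Row-reduce the matrix whose columns are b₁, b₂, b₃, b₄.
The reduction yields 4 nonzero rows, so the rank is 4.
Since rank = 4 (the number of vectors), the set is linearly independent.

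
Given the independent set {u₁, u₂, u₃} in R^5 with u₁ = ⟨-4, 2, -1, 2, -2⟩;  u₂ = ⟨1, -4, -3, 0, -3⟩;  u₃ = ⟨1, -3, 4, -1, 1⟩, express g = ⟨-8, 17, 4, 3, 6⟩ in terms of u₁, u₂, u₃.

Write g = α₁u₁ + … + α₃u₃ and equate components.
The system has the unique solution (α₁, α₂, α₃) = (1, -3, -1).

g = u₁ - 3u₂ - u₃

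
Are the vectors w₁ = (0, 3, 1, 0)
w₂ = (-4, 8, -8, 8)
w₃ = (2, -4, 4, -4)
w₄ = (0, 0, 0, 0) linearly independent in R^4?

linearly dependent

One of the vectors is the zero vector, so the set is linearly dependent.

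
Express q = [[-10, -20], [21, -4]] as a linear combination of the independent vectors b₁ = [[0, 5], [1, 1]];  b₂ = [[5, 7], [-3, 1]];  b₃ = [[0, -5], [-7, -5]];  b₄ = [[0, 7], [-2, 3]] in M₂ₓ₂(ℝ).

Identify each element with its coordinate vector in ℝ⁴ via {E₁₁, E₁₂, E₂₁, E₂₂}.
Set up the augmented matrix [b₁ | b₂ | b₃ | b₄ | q] and row-reduce.
The system has the unique solution (a₁, …, a₄) = (2, -2, -1, -3).

q = 2b₁ - 2b₂ - b₃ - 3b₄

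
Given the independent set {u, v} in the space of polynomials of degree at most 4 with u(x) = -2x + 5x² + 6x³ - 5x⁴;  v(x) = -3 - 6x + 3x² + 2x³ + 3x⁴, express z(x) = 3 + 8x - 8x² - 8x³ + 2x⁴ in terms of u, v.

z = -u - v

Work in coordinates with respect to the standard basis {1, x, …, x⁴}.
Write z = α₁u + α₂v and equate components.
Back-substitution yields (α₁, α₂) = (-1, -1).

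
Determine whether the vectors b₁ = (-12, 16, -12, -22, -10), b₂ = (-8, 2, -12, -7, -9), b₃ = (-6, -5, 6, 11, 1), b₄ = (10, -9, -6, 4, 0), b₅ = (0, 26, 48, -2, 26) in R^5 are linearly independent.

linearly dependent

Row-reduce the matrix whose columns are b₁, b₂, b₃, b₄, b₅.
The reduction yields 3 nonzero rows, so the rank is 3.
Since rank 3 < 5, the set is linearly dependent.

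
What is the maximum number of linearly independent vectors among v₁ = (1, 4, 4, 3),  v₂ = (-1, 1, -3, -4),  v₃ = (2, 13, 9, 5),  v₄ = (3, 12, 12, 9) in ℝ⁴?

2

Form the matrix with v₁, v₂, v₃, v₄ as columns and reduce.
The echelon form has 2 nonzero rows, so the rank is 2.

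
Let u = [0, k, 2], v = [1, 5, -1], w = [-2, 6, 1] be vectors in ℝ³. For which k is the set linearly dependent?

k = -32

The set is linearly dependent precisely when det[u; v; w] = 0.
Expanding, det = k + 32.
This vanishes exactly when k = -32.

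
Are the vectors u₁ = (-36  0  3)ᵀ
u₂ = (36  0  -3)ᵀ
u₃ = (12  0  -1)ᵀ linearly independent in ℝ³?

The matrix [u₁|u₂|u₃] has determinant 0.
A zero determinant means the columns are linearly dependent.

linearly dependent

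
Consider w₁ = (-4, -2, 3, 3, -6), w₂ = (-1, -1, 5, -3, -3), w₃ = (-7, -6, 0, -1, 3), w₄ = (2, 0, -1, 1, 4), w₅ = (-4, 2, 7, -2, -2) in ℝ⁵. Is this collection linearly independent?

The matrix [w₁|w₂|w₃|w₄|w₅] has determinant -5180.
A nonzero determinant means the columns are linearly independent.

linearly independent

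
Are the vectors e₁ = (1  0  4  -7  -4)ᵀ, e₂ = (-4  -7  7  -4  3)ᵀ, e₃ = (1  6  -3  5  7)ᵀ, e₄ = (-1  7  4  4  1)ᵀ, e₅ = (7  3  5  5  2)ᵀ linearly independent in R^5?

linearly independent

Form the 5×5 matrix with these as columns; its determinant is -39559.
A nonzero determinant means the columns are linearly independent.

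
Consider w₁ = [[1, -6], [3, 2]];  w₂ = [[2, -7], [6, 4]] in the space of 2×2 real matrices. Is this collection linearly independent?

Take coordinates with respect to the standard basis {E₁₁, E₁₂, E₂₁, E₂₂}.
Place the vectors as rows of a 2×4 matrix and reduce to echelon form.
The reduction yields 2 nonzero rows, so the rank is 2.
Since rank = 2 (the number of vectors), the set is linearly independent.

linearly independent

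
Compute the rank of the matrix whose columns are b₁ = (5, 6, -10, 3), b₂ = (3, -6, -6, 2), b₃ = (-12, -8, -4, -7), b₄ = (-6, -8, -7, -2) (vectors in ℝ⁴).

4

Put the 4×4 matrix [b₁|b₂|b₃|b₄] into echelon form.
Reduction leaves 4 leading entries, giving rank 4.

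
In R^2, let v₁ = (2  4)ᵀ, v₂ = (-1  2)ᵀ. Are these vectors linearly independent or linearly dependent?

linearly independent

Form the 2×2 matrix with these as columns; its determinant is 8.
A nonzero determinant means the columns are linearly independent.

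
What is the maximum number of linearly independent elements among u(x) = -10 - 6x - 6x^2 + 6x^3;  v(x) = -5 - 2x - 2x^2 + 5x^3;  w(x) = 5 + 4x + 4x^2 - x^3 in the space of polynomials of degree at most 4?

2

Use coordinates relative to {1, x, …, x^4}.
Form the matrix with u, v, w as columns and reduce.
There are 2 pivot columns, so rank = 2.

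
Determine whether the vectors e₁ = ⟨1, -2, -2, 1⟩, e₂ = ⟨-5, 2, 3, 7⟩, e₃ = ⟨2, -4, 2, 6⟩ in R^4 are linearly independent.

linearly independent

Place the vectors as rows of a 3×4 matrix and reduce to echelon form.
The reduction yields 3 nonzero rows, so the rank is 3.
Since rank = 3 (the number of vectors), the set is linearly independent.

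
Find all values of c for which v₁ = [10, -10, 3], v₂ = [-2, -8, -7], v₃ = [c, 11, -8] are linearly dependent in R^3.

Place the vectors as rows of a 3×3 matrix; dependence ⇔ determinant zero.
Cofactor expansion gives det = 94*c + 1504.
Setting this to zero gives c = -16.

c = -16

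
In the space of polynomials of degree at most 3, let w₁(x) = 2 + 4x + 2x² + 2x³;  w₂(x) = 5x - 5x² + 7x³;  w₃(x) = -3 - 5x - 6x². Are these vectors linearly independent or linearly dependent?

linearly independent

Take coordinates with respect to the standard basis {1, x, …, x³}.
Place the vectors as rows of a 3×4 matrix and reduce to echelon form.
The reduction yields 3 nonzero rows, so the rank is 3.
Since rank = 3 (the number of vectors), the set is linearly independent.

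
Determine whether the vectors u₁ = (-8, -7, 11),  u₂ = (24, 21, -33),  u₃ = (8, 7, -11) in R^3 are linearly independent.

linearly dependent

Place the vectors as rows of a 3×3 matrix and reduce to echelon form.
The reduction yields 1 nonzero row, so the rank is 1.
Since rank 1 < 3, the set is linearly dependent.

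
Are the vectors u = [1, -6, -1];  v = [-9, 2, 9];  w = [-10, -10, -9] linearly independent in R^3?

The matrix [u|v|w] has determinant 988.
A nonzero determinant means the columns are linearly independent.

linearly independent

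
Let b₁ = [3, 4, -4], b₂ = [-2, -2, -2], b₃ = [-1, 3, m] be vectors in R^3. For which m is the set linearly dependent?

m = -29

The vectors are dependent exactly when the determinant of the matrix with rows b₁, b₂, b₃ vanishes.
Cofactor expansion gives det = 2*m + 58.
Setting this to zero gives m = -29.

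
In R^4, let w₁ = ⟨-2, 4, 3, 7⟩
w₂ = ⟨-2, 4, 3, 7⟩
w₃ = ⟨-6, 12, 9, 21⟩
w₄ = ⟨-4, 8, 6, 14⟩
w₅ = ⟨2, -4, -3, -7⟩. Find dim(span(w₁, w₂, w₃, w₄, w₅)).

Row-reduce the 5×4 matrix with these as rows.
Exactly 1 pivot survives; hence the rank is 1.
(With 5 elements in a 4-dimensional space the rank is at most 4.)

dim = 1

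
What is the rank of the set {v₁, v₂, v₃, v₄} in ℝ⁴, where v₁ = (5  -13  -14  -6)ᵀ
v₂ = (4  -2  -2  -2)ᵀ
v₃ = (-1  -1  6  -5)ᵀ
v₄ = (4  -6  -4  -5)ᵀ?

Row-reduce the 4×4 matrix with these as rows.
There are 3 pivot columns, so rank = 3.

3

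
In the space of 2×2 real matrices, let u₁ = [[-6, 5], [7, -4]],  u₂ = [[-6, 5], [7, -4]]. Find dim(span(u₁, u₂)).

1

Represent each element by its coordinate vector in ℝ⁴.
Row-reduce the 2×4 matrix with these as rows.
Reduction leaves 1 leading entry, giving rank 1.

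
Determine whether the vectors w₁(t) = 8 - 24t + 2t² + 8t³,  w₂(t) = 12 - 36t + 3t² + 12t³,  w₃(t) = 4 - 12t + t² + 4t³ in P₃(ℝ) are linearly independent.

linearly dependent

Take coordinates with respect to the standard basis {1, t, …, t³}.
Place the vectors as rows of a 3×4 matrix and reduce to echelon form.
The reduction yields 1 nonzero row, so the rank is 1.
Since rank 1 < 3, the set is linearly dependent.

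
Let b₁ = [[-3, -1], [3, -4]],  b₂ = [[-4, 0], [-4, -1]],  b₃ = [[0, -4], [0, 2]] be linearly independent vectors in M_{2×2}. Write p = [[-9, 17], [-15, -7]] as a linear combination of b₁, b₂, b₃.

p = -b₁ + 3b₂ - 4b₃

Work in coordinates with respect to the standard basis {E₁₁, E₁₂, E₂₁, E₂₂}.
Since b₁, b₂, b₃ are independent, the coefficients expressing p are uniquely determined by a linear system.
Back-substitution yields (a₁, a₂, a₃) = (-1, 3, -4).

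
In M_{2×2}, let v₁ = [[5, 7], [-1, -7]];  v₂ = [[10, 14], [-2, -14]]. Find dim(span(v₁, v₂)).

dim = 1

Use coordinates relative to {E₁₁, E₁₂, E₂₁, E₂₂}.
Row-reduce the 2×4 matrix with these as rows.
The echelon form has 1 nonzero row, so the rank is 1.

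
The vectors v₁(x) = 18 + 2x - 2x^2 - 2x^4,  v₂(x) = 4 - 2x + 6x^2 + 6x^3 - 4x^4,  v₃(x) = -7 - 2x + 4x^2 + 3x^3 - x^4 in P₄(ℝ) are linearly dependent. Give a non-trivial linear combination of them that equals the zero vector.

v₁ - v₂ + 2v₃ = 0

Take coordinates with respect to {1, x, …, x^4}.
Row-reduce the matrix with v₁, v₂, v₃ as columns; the null space gives the coefficients.
A generator of the null space is (1, -1, 2).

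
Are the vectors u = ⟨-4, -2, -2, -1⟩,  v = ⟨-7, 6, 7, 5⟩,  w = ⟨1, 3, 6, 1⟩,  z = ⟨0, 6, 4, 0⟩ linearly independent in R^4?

linearly independent

Place the vectors as rows of a 4×4 matrix and reduce to echelon form.
The reduction yields 4 nonzero rows, so the rank is 4.
Since rank = 4 (the number of vectors), the set is linearly independent.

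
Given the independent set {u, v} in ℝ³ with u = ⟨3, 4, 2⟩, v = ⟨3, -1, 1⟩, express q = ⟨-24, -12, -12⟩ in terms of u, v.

Solve the system with u, v as columns and q as the right-hand side.
Row-reducing the augmented matrix gives the unique coefficients (α₁, α₂) = (-4, -4).

q = -4u - 4v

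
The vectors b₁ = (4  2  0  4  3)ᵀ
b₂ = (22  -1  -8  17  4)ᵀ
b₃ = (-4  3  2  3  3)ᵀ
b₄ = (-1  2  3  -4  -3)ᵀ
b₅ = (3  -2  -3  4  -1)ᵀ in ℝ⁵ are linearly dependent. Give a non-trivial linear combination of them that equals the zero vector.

3b₁ - b₂ - b₃ + 2b₅ = 0

Set up α₁b₁ + … + α₅b₅ = 0 and solve the homogeneous system.
One solution (up to scaling) is (3, -1, -1, 0, 2).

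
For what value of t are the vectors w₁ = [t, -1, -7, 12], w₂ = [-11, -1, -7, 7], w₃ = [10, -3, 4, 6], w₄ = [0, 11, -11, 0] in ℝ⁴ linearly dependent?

t = -52/11

The set is linearly dependent precisely when det[w₁; w₂; w₃; w₄] = 0.
The determinant works out to -605*t - 2860.
Solving -605*t - 2860 = 0 yields t = -52/11.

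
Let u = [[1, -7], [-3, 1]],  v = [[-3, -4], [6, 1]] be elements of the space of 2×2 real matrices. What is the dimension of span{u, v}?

2

Use coordinates relative to {E₁₁, E₁₂, E₂₁, E₂₂}.
Row-reduce the 2×4 matrix with these as rows.
Exactly 2 pivots survive; hence the rank is 2.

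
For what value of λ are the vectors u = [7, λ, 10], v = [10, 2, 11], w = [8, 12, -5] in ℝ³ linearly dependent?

Dependence holds iff the 3×3 matrix [u v w] is singular.
The determinant works out to 138*λ + 46.
Setting this to zero gives λ = -1/3.

λ = -1/3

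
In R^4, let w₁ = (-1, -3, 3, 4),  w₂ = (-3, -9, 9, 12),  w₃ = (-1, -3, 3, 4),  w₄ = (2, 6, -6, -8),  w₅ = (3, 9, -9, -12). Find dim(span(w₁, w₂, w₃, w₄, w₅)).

Put the 4×5 matrix [w₁|w₂|w₃|w₄|w₅] into echelon form.
The echelon form has 1 nonzero row, so the rank is 1.
(With 5 elements in a 4-dimensional space the rank is at most 4.)

dim = 1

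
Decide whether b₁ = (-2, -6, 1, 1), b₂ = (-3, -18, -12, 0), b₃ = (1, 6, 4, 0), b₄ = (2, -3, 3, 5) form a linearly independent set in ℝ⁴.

One vector is a scalar multiple of another, so the set is dependent.

linearly dependent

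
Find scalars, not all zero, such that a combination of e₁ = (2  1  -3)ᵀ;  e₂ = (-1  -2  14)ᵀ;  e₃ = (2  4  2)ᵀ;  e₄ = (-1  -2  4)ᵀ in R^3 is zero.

e₂ - e₃ - 3e₄ = 0

Solve the homogeneous system with e₁, e₂, e₃, e₄ as columns by row-reducing the coefficient matrix.
A generator of the null space is (0, 1, -1, -3).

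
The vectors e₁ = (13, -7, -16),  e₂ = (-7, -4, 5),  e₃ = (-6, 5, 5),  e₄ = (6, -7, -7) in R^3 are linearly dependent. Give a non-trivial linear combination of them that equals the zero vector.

Row-reduce the matrix with e₁, e₂, e₃, e₄ as columns; the null space gives the coefficients.
One solution (up to scaling) is (1, 1, -2, -3).

e₁ + e₂ - 2e₃ - 3e₄ = 0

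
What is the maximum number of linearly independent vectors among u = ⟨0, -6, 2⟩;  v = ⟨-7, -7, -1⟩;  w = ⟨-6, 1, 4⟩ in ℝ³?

3

Form the matrix with u, v, w as columns and reduce.
Reduction leaves 3 leading entries, giving rank 3.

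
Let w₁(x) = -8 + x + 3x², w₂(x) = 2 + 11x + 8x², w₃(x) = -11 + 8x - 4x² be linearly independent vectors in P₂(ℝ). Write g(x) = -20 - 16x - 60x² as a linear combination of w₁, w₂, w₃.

g = -4w₁ - 4w₂ + 4w₃

Take coordinate vectors relative to {1, x, x²}.
Set up the augmented matrix [w₁ | w₂ | w₃ | g] and row-reduce.
The system has the unique solution (c₁, c₂, c₃) = (-4, -4, 4).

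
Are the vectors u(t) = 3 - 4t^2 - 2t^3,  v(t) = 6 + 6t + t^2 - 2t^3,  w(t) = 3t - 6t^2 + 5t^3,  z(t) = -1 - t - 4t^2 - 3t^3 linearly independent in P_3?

Take coordinates with respect to the standard basis {1, t, …, t^3}.
Row-reduce the matrix whose columns are u, v, w, z.
The reduction yields 4 nonzero rows, so the rank is 4.
Since rank = 4 (the number of vectors), the set is linearly independent.

linearly independent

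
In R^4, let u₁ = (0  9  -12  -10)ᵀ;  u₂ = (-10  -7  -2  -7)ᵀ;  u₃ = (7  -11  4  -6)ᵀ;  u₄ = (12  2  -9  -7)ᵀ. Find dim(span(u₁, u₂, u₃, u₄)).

dim = 4

Apply Gaussian elimination to the matrix whose rows are u₁, u₂, u₃, u₄.
Exactly 4 pivots survive; hence the rank is 4.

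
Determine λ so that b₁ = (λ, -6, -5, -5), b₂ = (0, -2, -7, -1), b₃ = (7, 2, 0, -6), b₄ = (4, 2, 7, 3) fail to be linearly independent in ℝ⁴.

λ = -52

The vectors are dependent exactly when the determinant of the matrix with rows b₁, b₂, b₃, b₄ vanishes.
Cofactor expansion gives det = 28*λ + 1456.
This vanishes exactly when λ = -52.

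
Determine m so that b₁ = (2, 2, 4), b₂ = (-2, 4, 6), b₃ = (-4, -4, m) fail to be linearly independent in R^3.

m = -8

Place the vectors as rows of a 3×3 matrix; dependence ⇔ determinant zero.
The determinant works out to 12*m + 96.
This vanishes exactly when m = -8.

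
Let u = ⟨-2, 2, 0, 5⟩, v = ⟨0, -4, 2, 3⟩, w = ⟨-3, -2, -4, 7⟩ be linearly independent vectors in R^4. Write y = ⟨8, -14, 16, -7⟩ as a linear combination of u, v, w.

Since u, v, w are independent, the coefficients expressing y are uniquely determined by a linear system.
The system has the unique solution (c₁, c₂, c₃) = (-1, 4, -2).

y = -u + 4v - 2w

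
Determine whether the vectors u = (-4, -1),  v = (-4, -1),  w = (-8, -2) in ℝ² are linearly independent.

linearly dependent

There are 3 vectors in a 2-dimensional space, so they cannot be linearly independent.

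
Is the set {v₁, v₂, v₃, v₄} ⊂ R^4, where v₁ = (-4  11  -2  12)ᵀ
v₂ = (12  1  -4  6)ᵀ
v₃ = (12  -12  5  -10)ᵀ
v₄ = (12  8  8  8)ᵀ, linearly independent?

linearly independent

Form the 4×4 matrix with these as columns; its determinant is 4792.
A nonzero determinant means the columns are linearly independent.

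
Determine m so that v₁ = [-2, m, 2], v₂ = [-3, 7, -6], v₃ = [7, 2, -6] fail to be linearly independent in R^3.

The vectors are dependent exactly when the determinant of the matrix with rows v₁, v₂, v₃ vanishes.
Expanding, det = -60*m - 50.
Setting this to zero gives m = -5/6.

m = -5/6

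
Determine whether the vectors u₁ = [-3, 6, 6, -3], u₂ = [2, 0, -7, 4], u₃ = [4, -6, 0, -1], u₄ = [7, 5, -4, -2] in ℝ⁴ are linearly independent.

The matrix [u₁|u₂|u₃|u₄] has determinant 363.
A nonzero determinant means the columns are linearly independent.

linearly independent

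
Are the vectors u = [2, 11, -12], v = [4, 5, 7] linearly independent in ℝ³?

linearly independent

Place the vectors as rows of a 2×3 matrix and reduce to echelon form.
The reduction yields 2 nonzero rows, so the rank is 2.
Since rank = 2 (the number of vectors), the set is linearly independent.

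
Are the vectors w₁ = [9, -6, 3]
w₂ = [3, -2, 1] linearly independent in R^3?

Place the vectors as rows of a 2×3 matrix and reduce to echelon form.
The reduction yields 1 nonzero row, so the rank is 1.
Since rank 1 < 2, the set is linearly dependent.
Indeed w₁ - 3w₂ = 0.

linearly dependent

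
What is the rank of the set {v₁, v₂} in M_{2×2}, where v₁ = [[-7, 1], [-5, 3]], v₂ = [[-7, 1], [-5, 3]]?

1

Pass to coordinate vectors with respect to the basis {E₁₁, E₁₂, E₂₁, E₂₂}.
Apply Gaussian elimination to the matrix whose rows are v₁, v₂.
Exactly 1 pivot survives; hence the rank is 1.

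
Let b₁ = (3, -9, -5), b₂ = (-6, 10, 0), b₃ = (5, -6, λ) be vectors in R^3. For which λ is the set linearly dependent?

λ = 35/12

Place the vectors as rows of a 3×3 matrix; dependence ⇔ determinant zero.
Cofactor expansion gives det = 70 - 24*λ.
This vanishes exactly when λ = 35/12.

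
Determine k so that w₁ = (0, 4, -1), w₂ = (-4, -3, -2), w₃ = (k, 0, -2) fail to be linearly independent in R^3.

k = -32/11

Dependence holds iff the 3×3 matrix [w₁ w₂ w₃] is singular.
The determinant works out to -11*k - 32.
Setting this to zero gives k = -32/11.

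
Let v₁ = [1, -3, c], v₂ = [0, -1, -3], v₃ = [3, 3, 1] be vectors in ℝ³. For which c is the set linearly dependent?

c = -35/3

Dependence holds iff the 3×3 matrix [v₁ v₂ v₃] is singular.
Cofactor expansion gives det = 3*c + 35.
Solving 3*c + 35 = 0 yields c = -35/3.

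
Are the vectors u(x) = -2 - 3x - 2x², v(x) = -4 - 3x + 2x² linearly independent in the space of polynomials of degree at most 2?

Take coordinates with respect to the standard basis {1, x, x²}.
Place the vectors as rows of a 2×3 matrix and reduce to echelon form.
The reduction yields 2 nonzero rows, so the rank is 2.
Since rank = 2 (the number of vectors), the set is linearly independent.

linearly independent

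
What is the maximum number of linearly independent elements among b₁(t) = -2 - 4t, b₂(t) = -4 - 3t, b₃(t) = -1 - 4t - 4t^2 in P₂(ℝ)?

Pass to coordinate vectors with respect to the basis {1, t, t^2}.
Put the 3×3 matrix [b₁|b₂|b₃] into echelon form.
Exactly 3 pivots survive; hence the rank is 3.

3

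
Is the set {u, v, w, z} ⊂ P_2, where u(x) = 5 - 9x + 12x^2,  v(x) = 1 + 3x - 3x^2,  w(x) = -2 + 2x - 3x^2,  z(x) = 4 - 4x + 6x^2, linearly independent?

linearly dependent

Write each element as a coordinate vector in ℝ³ using {1, x, x^2}.
There are 4 vectors in a 3-dimensional space, so they cannot be linearly independent.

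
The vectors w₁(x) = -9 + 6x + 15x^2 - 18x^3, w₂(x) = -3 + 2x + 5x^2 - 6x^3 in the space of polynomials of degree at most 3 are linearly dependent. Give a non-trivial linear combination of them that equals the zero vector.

Write each element as a vector in ℝ⁴ using {1, x, …, x^3}.
Row-reduce the matrix with w₁, w₂ as columns; the null space gives the coefficients.
One solution (up to scaling) is (1, -3).

w₁ - 3w₂ = 0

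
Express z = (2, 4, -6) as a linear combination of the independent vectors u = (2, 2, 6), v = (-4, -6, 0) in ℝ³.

Set up the augmented matrix [u | v | z] and row-reduce.
The system has the unique solution (a₁, a₂) = (-1, -1).

z = -u - v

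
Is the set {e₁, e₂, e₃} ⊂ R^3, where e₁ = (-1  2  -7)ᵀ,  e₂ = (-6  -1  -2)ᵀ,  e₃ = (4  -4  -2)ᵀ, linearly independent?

linearly independent

Row-reduce the matrix whose columns are e₁, e₂, e₃.
The reduction yields 3 nonzero rows, so the rank is 3.
Since rank = 3 (the number of vectors), the set is linearly independent.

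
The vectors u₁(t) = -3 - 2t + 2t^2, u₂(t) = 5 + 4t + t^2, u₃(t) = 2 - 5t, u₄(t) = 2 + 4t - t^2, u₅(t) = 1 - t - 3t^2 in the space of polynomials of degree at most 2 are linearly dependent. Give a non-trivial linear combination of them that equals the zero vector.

Take coordinates with respect to {1, t, t^2}.
Write the vectors as columns of a matrix and find a nonzero vector in its null space.
A generator of the null space is (3, -1, 2, 5, 0).

3u₁ - u₂ + 2u₃ + 5u₄ = 0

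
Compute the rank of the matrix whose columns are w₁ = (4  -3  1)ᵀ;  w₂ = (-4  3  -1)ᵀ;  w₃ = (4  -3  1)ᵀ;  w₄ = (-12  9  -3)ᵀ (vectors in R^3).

rank 1

Row-reduce the 4×3 matrix with these as rows.
The echelon form has 1 nonzero row, so the rank is 1.
(With 4 elements in a 3-dimensional space the rank is at most 3.)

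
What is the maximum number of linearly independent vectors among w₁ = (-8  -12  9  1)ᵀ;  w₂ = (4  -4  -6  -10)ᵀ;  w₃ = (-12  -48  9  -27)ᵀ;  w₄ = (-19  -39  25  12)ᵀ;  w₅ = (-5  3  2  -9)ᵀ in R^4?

Put the 4×5 matrix [w₁|w₂|w₃|w₄|w₅] into echelon form.
Reduction leaves 3 leading entries, giving rank 3.
(With 5 elements in a 4-dimensional space the rank is at most 4.)

3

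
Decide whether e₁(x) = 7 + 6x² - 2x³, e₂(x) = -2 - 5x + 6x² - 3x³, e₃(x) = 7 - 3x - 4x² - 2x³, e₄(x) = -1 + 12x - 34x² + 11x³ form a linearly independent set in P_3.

Take coordinates with respect to the standard basis {1, x, …, x³}.
The matrix [e₁|e₂|e₃|e₄] has determinant 0.
A zero determinant means the columns are linearly dependent.
Indeed 2e₁ + 3e₂ - e₃ + e₄ = 0.

linearly dependent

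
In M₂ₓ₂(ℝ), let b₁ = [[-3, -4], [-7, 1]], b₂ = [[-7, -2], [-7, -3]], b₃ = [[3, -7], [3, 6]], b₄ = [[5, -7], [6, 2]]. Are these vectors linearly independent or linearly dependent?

linearly independent

Write each element as a coordinate vector in ℝ⁴ using {E₁₁, E₁₂, E₂₁, E₂₂}.
Place the vectors as rows of a 4×4 matrix and reduce to echelon form.
The reduction yields 4 nonzero rows, so the rank is 4.
Since rank = 4 (the number of vectors), the set is linearly independent.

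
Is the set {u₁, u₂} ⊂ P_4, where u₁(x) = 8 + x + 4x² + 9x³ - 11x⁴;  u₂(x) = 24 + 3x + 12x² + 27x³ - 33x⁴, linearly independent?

linearly dependent

Write each element as a coordinate vector in ℝ⁵ using {1, x, …, x⁴}.
One vector is a scalar multiple of another, so the set is dependent.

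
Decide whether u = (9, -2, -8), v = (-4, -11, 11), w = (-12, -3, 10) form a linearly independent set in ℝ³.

Place the vectors as rows of a 3×3 matrix and reduce to echelon form.
The reduction yields 3 nonzero rows, so the rank is 3.
Since rank = 3 (the number of vectors), the set is linearly independent.

linearly independent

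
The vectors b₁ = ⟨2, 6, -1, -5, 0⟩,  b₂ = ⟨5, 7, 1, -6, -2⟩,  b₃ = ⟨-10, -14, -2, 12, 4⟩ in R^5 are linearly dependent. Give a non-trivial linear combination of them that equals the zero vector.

Solve the homogeneous system with b₁, b₂, b₃ as columns by row-reducing the coefficient matrix.
The free variable yields coefficients (0, 2, 1) (any nonzero multiple also works).

2b₂ + b₃ = 0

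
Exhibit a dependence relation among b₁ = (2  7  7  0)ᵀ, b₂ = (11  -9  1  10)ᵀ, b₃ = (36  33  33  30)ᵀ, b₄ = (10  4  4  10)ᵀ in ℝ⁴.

3b₁ - b₃ + 3b₄ = 0

Write the vectors as columns of a matrix and find a nonzero vector in its null space.
A generator of the null space is (3, 0, -1, 3).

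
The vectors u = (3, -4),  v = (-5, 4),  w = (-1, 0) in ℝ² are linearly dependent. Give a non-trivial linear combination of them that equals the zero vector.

Set up α₁u + … + α₃w = 0 and solve the homogeneous system.
One solution (up to scaling) is (1, 1, -2).

u + v - 2w = 0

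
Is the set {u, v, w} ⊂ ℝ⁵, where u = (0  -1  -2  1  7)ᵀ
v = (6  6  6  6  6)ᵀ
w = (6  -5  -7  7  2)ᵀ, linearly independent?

linearly independent

Row-reduce the matrix whose columns are u, v, w.
The reduction yields 3 nonzero rows, so the rank is 3.
Since rank = 3 (the number of vectors), the set is linearly independent.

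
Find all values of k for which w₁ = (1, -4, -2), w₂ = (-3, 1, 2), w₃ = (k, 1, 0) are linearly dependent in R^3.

k = 2/3

The vectors are dependent exactly when the determinant of the matrix with rows w₁, w₂, w₃ vanishes.
The determinant works out to 4 - 6*k.
Solving 4 - 6*k = 0 yields k = 2/3.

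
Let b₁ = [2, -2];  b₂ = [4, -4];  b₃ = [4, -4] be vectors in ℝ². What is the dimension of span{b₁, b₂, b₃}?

1

Form the matrix with b₁, b₂, b₃ as columns and reduce.
Reduction leaves 1 leading entry, giving rank 1.
(With 3 elements in a 2-dimensional space the rank is at most 2.)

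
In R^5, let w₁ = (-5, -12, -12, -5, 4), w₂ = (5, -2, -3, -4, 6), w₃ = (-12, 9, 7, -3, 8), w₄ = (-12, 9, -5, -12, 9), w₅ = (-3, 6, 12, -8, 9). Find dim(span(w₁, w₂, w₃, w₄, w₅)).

dim = 5

Apply Gaussian elimination to the matrix whose rows are w₁, w₂, w₃, w₄, w₅.
There are 5 pivot columns, so rank = 5.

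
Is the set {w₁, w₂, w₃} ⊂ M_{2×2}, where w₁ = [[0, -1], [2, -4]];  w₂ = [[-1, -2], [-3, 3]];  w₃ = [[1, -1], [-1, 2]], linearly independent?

linearly independent

Write each element as a coordinate vector in ℝ⁴ using {E₁₁, E₁₂, E₂₁, E₂₂}.
Row-reduce the matrix whose columns are w₁, w₂, w₃.
The reduction yields 3 nonzero rows, so the rank is 3.
Since rank = 3 (the number of vectors), the set is linearly independent.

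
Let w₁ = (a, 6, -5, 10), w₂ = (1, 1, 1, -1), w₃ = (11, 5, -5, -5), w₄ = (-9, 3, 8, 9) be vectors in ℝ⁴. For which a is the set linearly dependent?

The vectors are dependent exactly when the determinant of the matrix with rows w₁, w₂, w₃, w₄ vanishes.
The determinant works out to 72 - 120*a.
This vanishes exactly when a = 3/5.

a = 3/5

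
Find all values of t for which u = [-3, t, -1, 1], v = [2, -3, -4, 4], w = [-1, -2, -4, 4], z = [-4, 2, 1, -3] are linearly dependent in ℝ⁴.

Place the vectors as rows of a 4×4 matrix; dependence ⇔ determinant zero.
Cofactor expansion gives det = 10 - 24*t.
Setting this to zero gives t = 5/12.

t = 5/12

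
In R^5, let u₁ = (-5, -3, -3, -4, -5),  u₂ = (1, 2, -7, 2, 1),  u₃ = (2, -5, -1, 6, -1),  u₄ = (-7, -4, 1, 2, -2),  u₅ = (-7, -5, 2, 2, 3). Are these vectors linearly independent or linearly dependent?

linearly independent

The matrix [u₁|u₂|u₃|u₄|u₅] has determinant 12694.
A nonzero determinant means the columns are linearly independent.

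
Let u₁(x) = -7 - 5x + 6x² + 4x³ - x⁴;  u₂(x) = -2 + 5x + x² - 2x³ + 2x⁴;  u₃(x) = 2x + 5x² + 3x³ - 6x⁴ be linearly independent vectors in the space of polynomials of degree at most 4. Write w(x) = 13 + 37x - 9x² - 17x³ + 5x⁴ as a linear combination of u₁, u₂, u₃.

w = -3u₁ + 4u₂ + u₃

Identify each element with its coordinate vector in ℝ⁵ via {1, x, …, x⁴}.
Solve the system with u₁, u₂, u₃ as columns and w as the right-hand side.
Back-substitution yields (α₁, α₂, α₃) = (-3, 4, 1).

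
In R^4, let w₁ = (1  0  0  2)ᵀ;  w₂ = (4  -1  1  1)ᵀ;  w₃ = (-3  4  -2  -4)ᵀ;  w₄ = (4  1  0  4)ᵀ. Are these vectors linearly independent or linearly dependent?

linearly independent

The matrix [w₁|w₂|w₃|w₄] has determinant -4.
A nonzero determinant means the columns are linearly independent.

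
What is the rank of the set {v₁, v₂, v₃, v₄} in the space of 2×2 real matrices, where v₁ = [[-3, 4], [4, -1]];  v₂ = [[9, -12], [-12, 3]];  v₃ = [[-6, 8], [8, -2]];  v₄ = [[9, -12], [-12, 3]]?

1

Use coordinates relative to {E₁₁, E₁₂, E₂₁, E₂₂}.
Put the 4×4 matrix [v₁|v₂|v₃|v₄] into echelon form.
The echelon form has 1 nonzero row, so the rank is 1.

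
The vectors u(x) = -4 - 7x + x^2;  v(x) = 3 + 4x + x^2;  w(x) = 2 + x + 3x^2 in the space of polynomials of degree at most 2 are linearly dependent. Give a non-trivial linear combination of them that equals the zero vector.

u + 2v - w = 0

Write each element as a vector in ℝ³ using {1, x, x^2}.
Solve the homogeneous system with u, v, w as columns by row-reducing the coefficient matrix.
One solution (up to scaling) is (1, 2, -1).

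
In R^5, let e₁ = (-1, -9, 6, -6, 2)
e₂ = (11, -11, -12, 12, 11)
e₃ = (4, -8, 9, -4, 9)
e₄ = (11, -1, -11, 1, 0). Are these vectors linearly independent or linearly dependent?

linearly independent

Row-reduce the matrix whose columns are e₁, e₂, e₃, e₄.
The reduction yields 4 nonzero rows, so the rank is 4.
Since rank = 4 (the number of vectors), the set is linearly independent.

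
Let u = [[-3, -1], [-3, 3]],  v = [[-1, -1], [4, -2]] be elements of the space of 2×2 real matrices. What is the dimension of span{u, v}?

2

Pass to coordinate vectors with respect to the basis {E₁₁, E₁₂, E₂₁, E₂₂}.
Apply Gaussian elimination to the matrix whose rows are u, v.
Reduction leaves 2 leading entries, giving rank 2.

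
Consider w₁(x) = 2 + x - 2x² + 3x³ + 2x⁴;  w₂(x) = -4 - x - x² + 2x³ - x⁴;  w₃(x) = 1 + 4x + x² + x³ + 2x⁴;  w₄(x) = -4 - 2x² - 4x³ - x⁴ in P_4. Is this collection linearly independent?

Write each element as a coordinate vector in ℝ⁵ using {1, x, …, x⁴}.
Row-reduce the matrix whose columns are w₁, w₂, w₃, w₄.
The reduction yields 4 nonzero rows, so the rank is 4.
Since rank = 4 (the number of vectors), the set is linearly independent.

linearly independent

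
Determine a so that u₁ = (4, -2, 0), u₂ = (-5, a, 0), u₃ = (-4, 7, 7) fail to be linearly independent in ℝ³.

a = 5/2

Dependence holds iff the 3×3 matrix [u₁ u₂ u₃] is singular.
Expanding, det = 28*a - 70.
Setting this to zero gives a = 5/2.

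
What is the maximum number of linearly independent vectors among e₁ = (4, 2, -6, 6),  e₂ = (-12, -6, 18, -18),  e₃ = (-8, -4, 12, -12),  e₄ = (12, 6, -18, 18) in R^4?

1

Form the matrix with e₁, e₂, e₃, e₄ as columns and reduce.
Reduction leaves 1 leading entry, giving rank 1.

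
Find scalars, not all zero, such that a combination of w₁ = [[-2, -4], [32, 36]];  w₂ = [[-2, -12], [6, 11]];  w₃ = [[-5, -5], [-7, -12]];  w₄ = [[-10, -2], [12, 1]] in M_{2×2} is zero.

w₁ - w₂ + 2w₃ - w₄ = 0

Take coordinates with respect to {E₁₁, E₁₂, E₂₁, E₂₂}.
Solve the homogeneous system with w₁, w₂, w₃, w₄ as columns by row-reducing the coefficient matrix.
One solution (up to scaling) is (1, -1, 2, -1).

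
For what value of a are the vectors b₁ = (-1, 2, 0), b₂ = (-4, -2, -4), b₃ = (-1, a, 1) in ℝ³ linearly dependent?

The set is linearly dependent precisely when det[b₁; b₂; b₃] = 0.
The determinant works out to 18 - 4*a.
Solving 18 - 4*a = 0 yields a = 9/2.

a = 9/2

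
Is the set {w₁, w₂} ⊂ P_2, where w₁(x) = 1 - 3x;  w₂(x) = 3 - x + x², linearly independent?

linearly independent

Take coordinates with respect to the standard basis {1, x, x²}.
Row-reduce the matrix whose columns are w₁, w₂.
The reduction yields 2 nonzero rows, so the rank is 2.
Since rank = 2 (the number of vectors), the set is linearly independent.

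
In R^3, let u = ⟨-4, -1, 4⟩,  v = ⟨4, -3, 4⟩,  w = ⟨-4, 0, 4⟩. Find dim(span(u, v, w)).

Apply Gaussian elimination to the matrix whose rows are u, v, w.
The echelon form has 3 nonzero rows, so the rank is 3.

3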